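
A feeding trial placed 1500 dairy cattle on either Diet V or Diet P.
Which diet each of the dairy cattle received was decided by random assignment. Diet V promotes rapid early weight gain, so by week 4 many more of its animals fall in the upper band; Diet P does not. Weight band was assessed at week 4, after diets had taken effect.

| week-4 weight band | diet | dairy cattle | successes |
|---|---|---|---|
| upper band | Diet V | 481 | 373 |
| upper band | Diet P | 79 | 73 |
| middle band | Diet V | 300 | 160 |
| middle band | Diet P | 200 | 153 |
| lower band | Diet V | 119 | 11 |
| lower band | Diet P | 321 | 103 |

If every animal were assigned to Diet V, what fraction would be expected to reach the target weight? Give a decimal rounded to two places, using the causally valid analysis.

Within every week-4 weight band level Diet P has the higher rate, yet pooled Diet V does — Simpson's reversal.
Week-4 weight band here is a post-treatment variable shaped by the diet; conditioning on it would introduce bias rather than remove it. The overall comparison is the causal one.
So P(outcome | do(Diet V)) is just the pooled rate for Diet V: 544/900 = 0.604.

0.60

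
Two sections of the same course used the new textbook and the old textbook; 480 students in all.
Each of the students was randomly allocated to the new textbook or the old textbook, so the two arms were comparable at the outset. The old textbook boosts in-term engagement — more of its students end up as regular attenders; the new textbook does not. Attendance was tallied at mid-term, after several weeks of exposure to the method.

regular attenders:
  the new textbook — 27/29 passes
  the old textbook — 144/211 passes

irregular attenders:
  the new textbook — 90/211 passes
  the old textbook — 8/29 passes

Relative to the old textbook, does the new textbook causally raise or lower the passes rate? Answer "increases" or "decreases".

decreases

the new textbook is higher inside every mid-term attendance stratum but the old textbook is higher in aggregate. Whether to stratify depends on how mid-term attendance relates to the teaching method.
Mid-term attendance is recorded after the teaching method and is itself shifted by it — it sits on the causal path from teaching method to outcome. Conditioning on a mediator would strip out part of the effect we want; the pooled comparison gives the total causal effect.
Pooled: the new textbook 48.8% vs the old textbook 63.3%; the old textbook is higher overall.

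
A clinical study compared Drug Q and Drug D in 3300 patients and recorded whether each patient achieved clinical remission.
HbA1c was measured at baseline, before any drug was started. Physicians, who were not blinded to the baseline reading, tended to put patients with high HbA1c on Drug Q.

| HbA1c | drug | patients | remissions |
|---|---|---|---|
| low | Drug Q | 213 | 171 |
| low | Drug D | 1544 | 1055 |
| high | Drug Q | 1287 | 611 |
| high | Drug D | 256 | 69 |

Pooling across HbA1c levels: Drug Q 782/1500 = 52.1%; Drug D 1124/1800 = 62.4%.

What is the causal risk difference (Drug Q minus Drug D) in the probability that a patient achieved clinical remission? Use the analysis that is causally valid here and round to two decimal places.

+0.16

HbA1c differs across drugs for reasons unrelated to any effect of the drug itself, and it separately predicts the outcome — a classic confounder. We must compare within HbA1c levels.
Adjusting over the population distribution of HbA1c: 0.532·(0.803−0.683) + 0.468·(0.475−0.270) = +0.160.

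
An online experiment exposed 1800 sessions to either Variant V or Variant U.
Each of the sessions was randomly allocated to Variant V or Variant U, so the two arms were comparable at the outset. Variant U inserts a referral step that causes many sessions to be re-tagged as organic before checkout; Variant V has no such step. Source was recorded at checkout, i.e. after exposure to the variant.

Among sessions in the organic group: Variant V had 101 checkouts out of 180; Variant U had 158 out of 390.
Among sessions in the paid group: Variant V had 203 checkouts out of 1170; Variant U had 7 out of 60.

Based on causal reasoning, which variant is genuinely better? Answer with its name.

The traffic source-specific comparison favours Variant V throughout, but the pooled figures favour Variant U. The question is whether to condition on traffic source.
The distribution of traffic source is itself part of what the variant does — it is an intermediate outcome. Holding it fixed would remove that part of the effect; the total effect is the pooled difference.
Pooled: Variant V 22.5% vs Variant U 36.7%; Variant U is higher overall.

Variant U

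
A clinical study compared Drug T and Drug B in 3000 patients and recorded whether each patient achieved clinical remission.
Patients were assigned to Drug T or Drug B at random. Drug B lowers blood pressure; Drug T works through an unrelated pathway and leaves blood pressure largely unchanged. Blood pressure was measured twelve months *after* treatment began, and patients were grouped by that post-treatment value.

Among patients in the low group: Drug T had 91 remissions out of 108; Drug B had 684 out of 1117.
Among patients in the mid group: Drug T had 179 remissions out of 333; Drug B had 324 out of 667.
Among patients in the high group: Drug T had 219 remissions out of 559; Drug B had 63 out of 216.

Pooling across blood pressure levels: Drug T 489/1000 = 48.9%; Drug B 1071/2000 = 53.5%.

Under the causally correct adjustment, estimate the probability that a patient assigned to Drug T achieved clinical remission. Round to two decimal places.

0.49

Within every blood pressure level Drug T has the higher rate, yet pooled Drug B does — Simpson's reversal.
The distribution of blood pressure is itself part of what the drug does — it is an intermediate outcome. Holding it fixed would remove that part of the effect; the total effect is the pooled difference.
So P(outcome | do(Drug T)) is just the pooled rate for Drug T: 489/1000 = 0.489.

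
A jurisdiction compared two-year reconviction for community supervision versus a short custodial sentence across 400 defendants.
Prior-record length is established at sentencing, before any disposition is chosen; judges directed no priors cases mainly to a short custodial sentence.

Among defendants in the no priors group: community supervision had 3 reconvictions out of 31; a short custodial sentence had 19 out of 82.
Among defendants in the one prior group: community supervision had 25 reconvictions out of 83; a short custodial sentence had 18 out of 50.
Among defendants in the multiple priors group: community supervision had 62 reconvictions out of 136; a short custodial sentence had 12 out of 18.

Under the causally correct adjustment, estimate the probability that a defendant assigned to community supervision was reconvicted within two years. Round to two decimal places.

community supervision is lower inside every prior-record length stratum but a short custodial sentence is lower in aggregate. Whether to stratify depends on how prior-record length relates to the disposition.
Nothing the disposition does changes prior-record length; the imbalance is an allocation artefact. With prior-record length also predicting the outcome, the pooled figure is confounded, and the within-stratum comparison is the causal one.
Standardising community supervision to the population prior-record length mix: 0.282·3/31 + 0.333·25/83 + 0.385·62/136 = 0.303.

0.30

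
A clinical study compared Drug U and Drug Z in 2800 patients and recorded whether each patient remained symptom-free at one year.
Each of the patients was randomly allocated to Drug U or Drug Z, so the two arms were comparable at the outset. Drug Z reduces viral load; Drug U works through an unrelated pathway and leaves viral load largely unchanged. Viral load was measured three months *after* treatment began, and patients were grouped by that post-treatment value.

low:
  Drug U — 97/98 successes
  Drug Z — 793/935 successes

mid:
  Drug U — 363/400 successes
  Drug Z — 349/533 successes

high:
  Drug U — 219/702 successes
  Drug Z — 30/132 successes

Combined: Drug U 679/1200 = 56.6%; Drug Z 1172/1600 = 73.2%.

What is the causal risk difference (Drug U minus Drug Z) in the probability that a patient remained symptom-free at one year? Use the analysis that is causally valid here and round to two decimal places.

Drug U is higher inside every viral load stratum but Drug Z is higher in aggregate. Whether to stratify depends on how viral load relates to the drug.
Viral load is downstream of the drug. One should not condition on a consequence of treatment, so the overall rates are the right comparison.
The causal difference is the pooled difference: 0.566 − 0.733 = -0.167.

-0.17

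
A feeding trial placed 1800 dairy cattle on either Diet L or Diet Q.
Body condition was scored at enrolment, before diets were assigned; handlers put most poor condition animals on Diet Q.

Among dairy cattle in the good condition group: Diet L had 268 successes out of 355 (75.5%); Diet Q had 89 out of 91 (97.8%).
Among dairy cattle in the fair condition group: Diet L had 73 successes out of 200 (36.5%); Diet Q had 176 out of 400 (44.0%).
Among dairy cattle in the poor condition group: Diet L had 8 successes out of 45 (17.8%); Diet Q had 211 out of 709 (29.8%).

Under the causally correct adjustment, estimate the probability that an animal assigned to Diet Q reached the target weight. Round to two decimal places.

Starting body condition is set before the diet has any effect — it is not caused by the diet — and it independently drives the outcome. That makes it a confounder, so the causal comparison is within starting body condition levels.
Standardising Diet Q to the population starting body condition mix: 0.248·89/91 + 0.333·176/400 + 0.419·211/709 = 0.514.

0.51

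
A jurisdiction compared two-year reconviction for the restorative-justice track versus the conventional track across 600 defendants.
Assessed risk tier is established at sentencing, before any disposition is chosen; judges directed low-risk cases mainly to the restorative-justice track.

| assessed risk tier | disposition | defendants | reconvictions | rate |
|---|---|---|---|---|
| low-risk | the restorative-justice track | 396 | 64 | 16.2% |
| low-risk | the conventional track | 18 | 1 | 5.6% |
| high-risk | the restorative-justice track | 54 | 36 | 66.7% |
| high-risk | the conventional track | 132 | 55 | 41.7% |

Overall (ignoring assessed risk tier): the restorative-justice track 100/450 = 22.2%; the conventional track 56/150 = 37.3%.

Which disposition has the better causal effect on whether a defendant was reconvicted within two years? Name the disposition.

the conventional track

Since assessed risk tier is a pre-existing factor (not a product of the disposition) and it affects the outcome on its own, it is a confounder. The stratified rates, not the pooled rate, identify the causal effect.
Within each level — low-risk: 16.2% vs 5.6%; high-risk: 66.7% vs 41.7% — the conventional track is lower every time.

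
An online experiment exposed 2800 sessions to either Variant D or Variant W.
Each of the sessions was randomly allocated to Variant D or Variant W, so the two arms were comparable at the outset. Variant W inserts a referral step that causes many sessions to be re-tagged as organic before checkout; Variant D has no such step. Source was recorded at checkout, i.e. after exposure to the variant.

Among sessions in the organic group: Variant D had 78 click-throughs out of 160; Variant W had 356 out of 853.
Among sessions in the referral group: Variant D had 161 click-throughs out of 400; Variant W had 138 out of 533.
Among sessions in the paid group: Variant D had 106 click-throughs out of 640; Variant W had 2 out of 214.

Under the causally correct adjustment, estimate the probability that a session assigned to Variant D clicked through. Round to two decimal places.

Stratifying would compare variants among sessions the variants themselves sorted into traffic source groups — a form of selection on an intermediate. The unconditioned pooled rates give the total causal effect.
So P(outcome | do(Variant D)) is just the pooled rate for Variant D: 345/1200 = 0.287.

0.29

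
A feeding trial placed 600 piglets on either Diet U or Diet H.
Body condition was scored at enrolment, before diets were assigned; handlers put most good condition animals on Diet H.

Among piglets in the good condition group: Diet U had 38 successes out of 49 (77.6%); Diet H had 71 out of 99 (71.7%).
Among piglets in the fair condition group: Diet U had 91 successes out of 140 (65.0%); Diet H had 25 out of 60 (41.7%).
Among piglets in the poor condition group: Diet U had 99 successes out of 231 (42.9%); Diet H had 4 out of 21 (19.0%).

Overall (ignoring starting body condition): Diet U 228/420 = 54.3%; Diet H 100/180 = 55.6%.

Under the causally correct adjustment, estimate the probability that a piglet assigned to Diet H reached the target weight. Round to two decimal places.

0.40

The starting body condition-specific comparison favours Diet U throughout, but the pooled figures favour Diet H. The question is whether to condition on starting body condition.
Nothing the diet does changes starting body condition; the imbalance is an allocation artefact. With starting body condition also predicting the outcome, the pooled figure is confounded, and the within-stratum comparison is the causal one.
Standardising Diet H to the population starting body condition mix: 0.247·71/99 + 0.333·25/60 + 0.420·4/21 = 0.396.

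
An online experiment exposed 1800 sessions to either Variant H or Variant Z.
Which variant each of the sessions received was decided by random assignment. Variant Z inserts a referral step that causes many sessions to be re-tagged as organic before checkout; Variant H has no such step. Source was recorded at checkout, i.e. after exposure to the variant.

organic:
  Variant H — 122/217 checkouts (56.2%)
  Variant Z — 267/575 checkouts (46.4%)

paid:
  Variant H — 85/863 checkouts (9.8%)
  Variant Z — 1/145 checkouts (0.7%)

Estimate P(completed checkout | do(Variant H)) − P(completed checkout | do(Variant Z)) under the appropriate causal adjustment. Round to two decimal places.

-0.18

Within every traffic source level Variant H has the higher rate, yet pooled Variant Z does — Simpson's reversal.
Traffic source is recorded after the variant and is itself shifted by it — it sits on the causal path from variant to outcome. Conditioning on a mediator would strip out part of the effect we want; the pooled comparison gives the total causal effect.
The causal difference is the pooled difference: 0.192 − 0.372 = -0.181.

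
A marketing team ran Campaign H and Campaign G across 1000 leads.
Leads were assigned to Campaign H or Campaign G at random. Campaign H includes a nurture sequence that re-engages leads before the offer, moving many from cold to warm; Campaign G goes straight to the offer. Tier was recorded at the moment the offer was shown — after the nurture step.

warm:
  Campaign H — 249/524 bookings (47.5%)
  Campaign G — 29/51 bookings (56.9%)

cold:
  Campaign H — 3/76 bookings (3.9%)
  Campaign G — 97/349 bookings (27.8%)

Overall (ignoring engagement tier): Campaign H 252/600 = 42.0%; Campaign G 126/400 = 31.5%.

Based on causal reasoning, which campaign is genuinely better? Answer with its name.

The stratified and pooled comparisons disagree (Campaign G wins within each engagement tier; Campaign H wins overall), so the answer turns on the causal role of engagement tier.
Engagement tier is downstream of the campaign. One should not condition on a consequence of treatment, so the overall rates are the right comparison.
Pooled: Campaign H 42.0% vs Campaign G 31.5%; Campaign H is higher overall.

Campaign H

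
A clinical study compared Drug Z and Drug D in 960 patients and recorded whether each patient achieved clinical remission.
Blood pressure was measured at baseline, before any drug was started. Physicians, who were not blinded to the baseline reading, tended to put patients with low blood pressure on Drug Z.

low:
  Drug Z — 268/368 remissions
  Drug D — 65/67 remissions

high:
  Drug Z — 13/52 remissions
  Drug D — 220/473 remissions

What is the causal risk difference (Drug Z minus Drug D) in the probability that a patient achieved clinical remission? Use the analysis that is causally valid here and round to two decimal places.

-0.23

The imbalance in blood pressure arose from how patients were allocated, not from anything the drug did; and blood pressure independently affects the outcome. The pooled gap is confounded — condition on blood pressure.
Adjusting over the population distribution of blood pressure: 0.453·(0.728−0.970) + 0.547·(0.250−0.465) = -0.227.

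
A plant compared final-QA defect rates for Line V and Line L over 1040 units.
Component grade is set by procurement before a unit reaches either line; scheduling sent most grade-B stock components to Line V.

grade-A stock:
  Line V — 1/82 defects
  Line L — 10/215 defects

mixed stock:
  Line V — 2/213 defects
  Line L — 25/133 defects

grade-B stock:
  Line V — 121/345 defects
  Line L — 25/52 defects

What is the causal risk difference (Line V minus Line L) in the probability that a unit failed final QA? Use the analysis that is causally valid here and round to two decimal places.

-0.12

The component grade-specific comparison favours Line V throughout, but the pooled figures favour Line L. The question is whether to condition on component grade.
Nothing the line does changes component grade; the imbalance is an allocation artefact. With component grade also predicting the outcome, the pooled figure is confounded, and the within-stratum comparison is the causal one.
Adjusting over the population distribution of component grade: 0.286·(0.012−0.047) + 0.333·(0.009−0.188) + 0.382·(0.351−0.481) = -0.119.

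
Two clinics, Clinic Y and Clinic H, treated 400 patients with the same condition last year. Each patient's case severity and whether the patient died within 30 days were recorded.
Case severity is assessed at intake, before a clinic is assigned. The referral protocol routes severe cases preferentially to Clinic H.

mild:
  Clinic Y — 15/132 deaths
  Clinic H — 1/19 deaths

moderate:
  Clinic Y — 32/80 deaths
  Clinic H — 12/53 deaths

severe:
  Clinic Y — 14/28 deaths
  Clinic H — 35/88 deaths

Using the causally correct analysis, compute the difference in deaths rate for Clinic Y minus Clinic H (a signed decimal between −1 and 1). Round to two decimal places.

Here case severity is a common cause — it drives both which clinic a case falls under and the outcome. The crude comparison mixes populations; the stratum-specific rates are the causally relevant ones.
Adjusting over the population distribution of case severity: 0.378·(0.114−0.053) + 0.333·(0.400−0.226) + 0.290·(0.500−0.398) = +0.110.

+0.11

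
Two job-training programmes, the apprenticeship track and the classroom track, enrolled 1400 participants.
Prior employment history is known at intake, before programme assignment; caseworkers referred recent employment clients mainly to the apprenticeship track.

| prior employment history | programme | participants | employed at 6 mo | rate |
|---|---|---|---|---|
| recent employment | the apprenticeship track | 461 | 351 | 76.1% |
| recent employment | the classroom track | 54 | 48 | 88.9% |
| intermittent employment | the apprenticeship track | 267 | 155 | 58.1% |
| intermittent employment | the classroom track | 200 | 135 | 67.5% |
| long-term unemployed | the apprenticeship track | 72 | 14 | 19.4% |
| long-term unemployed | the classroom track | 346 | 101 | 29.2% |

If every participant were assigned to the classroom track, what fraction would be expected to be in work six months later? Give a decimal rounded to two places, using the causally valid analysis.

Nothing the programme does changes prior employment history; the imbalance is an allocation artefact. With prior employment history also predicting the outcome, the pooled figure is confounded, and the within-stratum comparison is the causal one.
Standardising the classroom track to the population prior employment history mix: 0.368·48/54 + 0.334·135/200 + 0.299·101/346 = 0.639.

0.64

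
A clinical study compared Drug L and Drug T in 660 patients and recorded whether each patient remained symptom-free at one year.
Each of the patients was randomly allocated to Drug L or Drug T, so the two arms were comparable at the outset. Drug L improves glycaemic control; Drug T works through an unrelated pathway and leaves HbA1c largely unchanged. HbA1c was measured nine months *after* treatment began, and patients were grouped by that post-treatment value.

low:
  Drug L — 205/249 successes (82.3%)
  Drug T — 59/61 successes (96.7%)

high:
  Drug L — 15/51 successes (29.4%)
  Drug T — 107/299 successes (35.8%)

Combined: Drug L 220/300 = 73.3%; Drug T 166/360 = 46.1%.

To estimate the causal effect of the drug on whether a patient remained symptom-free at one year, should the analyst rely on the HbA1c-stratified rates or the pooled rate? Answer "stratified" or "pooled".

pooled

Within every HbA1c level Drug T has the higher rate, yet pooled Drug L does — Simpson's reversal.
The distribution of HbA1c is itself part of what the drug does — it is an intermediate outcome. Holding it fixed would remove that part of the effect; the total effect is the pooled difference.
Pooled: Drug L 73.3% vs Drug T 46.1%; Drug L is higher overall.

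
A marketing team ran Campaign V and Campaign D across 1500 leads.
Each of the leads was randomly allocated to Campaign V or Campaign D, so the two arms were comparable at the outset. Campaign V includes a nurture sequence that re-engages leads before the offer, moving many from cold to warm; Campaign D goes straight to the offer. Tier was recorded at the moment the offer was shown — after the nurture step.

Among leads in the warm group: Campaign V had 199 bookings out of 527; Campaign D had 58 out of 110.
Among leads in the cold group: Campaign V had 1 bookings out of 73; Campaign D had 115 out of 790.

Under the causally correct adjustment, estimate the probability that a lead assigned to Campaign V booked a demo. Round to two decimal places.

The stratified and pooled comparisons disagree (Campaign D wins within each engagement tier; Campaign V wins overall), so the answer turns on the causal role of engagement tier.
Engagement tier is recorded after the campaign and is itself shifted by it — it sits on the causal path from campaign to outcome. Conditioning on a mediator would strip out part of the effect we want; the pooled comparison gives the total causal effect.
So P(outcome | do(Campaign V)) is just the pooled rate for Campaign V: 200/600 = 0.333.

0.33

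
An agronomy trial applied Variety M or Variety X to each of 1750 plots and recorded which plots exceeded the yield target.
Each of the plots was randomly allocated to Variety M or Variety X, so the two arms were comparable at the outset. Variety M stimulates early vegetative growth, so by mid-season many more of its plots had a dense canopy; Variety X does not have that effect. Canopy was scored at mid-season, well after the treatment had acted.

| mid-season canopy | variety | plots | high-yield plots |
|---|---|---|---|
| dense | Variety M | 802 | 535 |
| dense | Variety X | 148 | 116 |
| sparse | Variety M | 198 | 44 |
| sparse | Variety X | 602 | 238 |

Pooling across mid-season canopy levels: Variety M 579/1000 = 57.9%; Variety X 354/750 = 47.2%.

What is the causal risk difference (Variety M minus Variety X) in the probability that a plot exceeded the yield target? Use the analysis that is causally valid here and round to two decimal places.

+0.11

Because the variety influences mid-season canopy, mid-season canopy is a post-treatment mediator, not a confounder. Stratifying on it would bias the estimate; the causal effect is the crude pooled difference.
The causal difference is the pooled difference: 0.579 − 0.472 = +0.107.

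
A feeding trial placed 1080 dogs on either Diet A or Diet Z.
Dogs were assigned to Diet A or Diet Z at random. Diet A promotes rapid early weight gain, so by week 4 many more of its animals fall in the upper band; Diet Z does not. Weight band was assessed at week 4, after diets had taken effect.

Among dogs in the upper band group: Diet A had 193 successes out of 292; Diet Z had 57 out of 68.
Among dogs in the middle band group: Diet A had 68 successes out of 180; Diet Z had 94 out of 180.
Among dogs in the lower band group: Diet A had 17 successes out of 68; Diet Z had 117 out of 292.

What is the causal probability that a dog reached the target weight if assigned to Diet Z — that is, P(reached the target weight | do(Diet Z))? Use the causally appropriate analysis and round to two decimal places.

0.50

The week-4 weight band-specific comparison favours Diet Z throughout, but the pooled figures favour Diet A. The question is whether to condition on week-4 weight band.
The distribution of week-4 weight band is itself part of what the diet does — it is an intermediate outcome. Holding it fixed would remove that part of the effect; the total effect is the pooled difference.
So P(outcome | do(Diet Z)) is just the pooled rate for Diet Z: 268/540 = 0.496.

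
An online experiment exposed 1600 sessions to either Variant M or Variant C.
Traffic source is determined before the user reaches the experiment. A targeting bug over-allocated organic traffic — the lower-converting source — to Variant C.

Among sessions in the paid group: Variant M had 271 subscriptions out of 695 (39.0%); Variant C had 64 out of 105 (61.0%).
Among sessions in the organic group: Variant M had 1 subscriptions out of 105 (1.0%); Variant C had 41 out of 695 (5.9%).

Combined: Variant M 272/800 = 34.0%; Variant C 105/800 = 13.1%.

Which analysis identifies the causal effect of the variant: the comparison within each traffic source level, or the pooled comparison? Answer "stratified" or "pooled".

stratified

Traffic source differs across variants for reasons unrelated to any effect of the variant itself, and it separately predicts the outcome — a classic confounder. We must compare within traffic source levels.
Within each level — paid: 39.0% vs 61.0%; organic: 1.0% vs 5.9% — Variant C is higher every time.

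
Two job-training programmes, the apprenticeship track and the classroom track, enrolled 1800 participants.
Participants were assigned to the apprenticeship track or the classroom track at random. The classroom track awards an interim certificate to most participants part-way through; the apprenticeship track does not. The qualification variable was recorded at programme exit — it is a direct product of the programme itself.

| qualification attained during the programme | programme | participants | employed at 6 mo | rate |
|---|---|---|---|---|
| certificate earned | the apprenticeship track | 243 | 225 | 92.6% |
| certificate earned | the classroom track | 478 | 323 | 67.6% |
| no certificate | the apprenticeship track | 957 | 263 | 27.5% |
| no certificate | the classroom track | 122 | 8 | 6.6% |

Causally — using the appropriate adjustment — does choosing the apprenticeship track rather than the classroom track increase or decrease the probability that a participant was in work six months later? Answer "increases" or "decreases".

Qualification attained during the programme lies on the pathway programme → qualification attained during the programme → outcome, so adjusting for it blocks the indirect effect. For the total causal effect of programme, use the unadjusted pooled rates.
Pooled: the apprenticeship track 40.7% vs the classroom track 55.2%; the classroom track is higher overall.

decreases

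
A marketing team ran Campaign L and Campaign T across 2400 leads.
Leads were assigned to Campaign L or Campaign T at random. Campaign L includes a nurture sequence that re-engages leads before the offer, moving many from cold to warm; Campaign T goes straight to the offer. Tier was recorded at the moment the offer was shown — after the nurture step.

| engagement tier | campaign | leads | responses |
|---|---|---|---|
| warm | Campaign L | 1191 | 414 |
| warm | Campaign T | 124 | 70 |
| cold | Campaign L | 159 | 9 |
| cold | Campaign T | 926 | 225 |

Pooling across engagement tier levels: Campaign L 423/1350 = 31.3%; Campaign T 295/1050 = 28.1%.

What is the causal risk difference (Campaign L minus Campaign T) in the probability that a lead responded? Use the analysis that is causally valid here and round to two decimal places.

Engagement tier lies on the pathway campaign → engagement tier → outcome, so adjusting for it blocks the indirect effect. For the total causal effect of campaign, use the unadjusted pooled rates.
The causal difference is the pooled difference: 0.313 − 0.281 = +0.032.

+0.03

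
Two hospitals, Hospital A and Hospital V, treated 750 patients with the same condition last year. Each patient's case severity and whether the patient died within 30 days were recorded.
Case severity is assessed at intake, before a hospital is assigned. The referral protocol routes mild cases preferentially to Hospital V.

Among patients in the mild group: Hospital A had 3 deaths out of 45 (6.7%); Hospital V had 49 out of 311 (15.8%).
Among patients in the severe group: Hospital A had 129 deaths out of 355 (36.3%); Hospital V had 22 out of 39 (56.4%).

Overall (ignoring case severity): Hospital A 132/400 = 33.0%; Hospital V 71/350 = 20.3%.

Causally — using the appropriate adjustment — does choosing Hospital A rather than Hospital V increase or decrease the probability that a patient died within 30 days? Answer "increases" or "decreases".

decreases

Here case severity is a common cause — it drives both which hospital a case falls under and the outcome. The crude comparison mixes populations; the stratum-specific rates are the causally relevant ones.
Within each level — mild: 6.7% vs 15.8%; severe: 36.3% vs 56.4% — Hospital A is lower every time.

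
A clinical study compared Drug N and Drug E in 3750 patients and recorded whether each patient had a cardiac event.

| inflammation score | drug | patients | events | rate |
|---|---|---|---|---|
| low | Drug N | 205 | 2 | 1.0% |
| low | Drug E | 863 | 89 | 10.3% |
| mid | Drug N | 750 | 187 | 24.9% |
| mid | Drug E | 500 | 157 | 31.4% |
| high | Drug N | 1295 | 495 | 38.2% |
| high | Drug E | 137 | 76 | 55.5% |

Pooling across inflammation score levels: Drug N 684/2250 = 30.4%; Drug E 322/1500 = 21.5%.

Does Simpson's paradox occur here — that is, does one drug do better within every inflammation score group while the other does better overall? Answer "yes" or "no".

Within each inflammation score level (low 1.0% vs 10.3%; mid 24.9% vs 31.4%; high 38.2% vs 55.5%), Drug N has the lower rate every time. Pooled: 30.4% vs 21.5% — Drug E has the lower rate overall. The two comparisons disagree.

yes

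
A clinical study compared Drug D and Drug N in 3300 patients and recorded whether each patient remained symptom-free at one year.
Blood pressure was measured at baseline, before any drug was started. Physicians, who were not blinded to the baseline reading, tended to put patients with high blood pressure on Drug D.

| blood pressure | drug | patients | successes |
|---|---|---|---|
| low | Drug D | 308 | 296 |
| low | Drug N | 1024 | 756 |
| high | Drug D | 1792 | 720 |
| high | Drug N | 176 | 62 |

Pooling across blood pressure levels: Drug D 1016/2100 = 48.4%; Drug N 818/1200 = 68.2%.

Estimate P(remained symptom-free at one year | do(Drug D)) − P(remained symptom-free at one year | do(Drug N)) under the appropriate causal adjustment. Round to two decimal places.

The imbalance in blood pressure arose from how patients were allocated, not from anything the drug did; and blood pressure independently affects the outcome. The pooled gap is confounded — condition on blood pressure.
Adjusting over the population distribution of blood pressure: 0.404·(0.961−0.738) + 0.596·(0.402−0.352) = +0.119.

+0.12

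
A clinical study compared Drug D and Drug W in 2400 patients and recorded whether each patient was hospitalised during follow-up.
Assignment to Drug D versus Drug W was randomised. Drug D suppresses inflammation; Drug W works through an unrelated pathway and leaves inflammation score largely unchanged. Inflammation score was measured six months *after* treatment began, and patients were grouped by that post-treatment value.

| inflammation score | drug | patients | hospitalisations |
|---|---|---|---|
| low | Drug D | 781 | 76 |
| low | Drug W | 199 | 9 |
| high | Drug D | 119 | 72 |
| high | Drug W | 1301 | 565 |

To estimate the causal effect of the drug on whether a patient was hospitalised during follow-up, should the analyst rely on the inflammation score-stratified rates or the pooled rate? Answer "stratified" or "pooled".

pooled

The inflammation score-specific comparison favours Drug W throughout, but the pooled figures favour Drug D. The question is whether to condition on inflammation score.
Inflammation score here is a post-treatment variable shaped by the drug; conditioning on it would introduce bias rather than remove it. The overall comparison is the causal one.
Pooled: Drug D 16.4% vs Drug W 38.3%; Drug D is lower overall.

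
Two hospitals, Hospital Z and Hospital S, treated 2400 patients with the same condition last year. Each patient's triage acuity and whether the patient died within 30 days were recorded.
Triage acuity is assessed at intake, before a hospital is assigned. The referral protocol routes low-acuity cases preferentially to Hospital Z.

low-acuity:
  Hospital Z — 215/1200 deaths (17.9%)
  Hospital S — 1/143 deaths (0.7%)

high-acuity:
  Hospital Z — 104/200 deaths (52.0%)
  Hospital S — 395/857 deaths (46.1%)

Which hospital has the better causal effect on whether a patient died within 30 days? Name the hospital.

Hospital S

Triage acuity is set before the hospital has any effect — it is not caused by the hospital — and it independently drives the outcome. That makes it a confounder, so the causal comparison is within triage acuity levels.
Within each level — low-acuity: 17.9% vs 0.7%; high-acuity: 52.0% vs 46.1% — Hospital S is lower every time.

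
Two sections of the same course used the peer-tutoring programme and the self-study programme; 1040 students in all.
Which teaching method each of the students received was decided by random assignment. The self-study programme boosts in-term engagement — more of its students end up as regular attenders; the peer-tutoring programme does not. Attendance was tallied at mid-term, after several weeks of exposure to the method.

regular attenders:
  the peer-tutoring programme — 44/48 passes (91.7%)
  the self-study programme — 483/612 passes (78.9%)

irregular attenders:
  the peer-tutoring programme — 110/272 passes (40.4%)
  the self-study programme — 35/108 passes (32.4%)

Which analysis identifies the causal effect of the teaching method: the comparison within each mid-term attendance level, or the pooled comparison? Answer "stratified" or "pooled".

The stratified and pooled comparisons disagree (the peer-tutoring programme wins within each mid-term attendance; the self-study programme wins overall), so the answer turns on the causal role of mid-term attendance.
Stratifying would compare teaching methods among students the teaching methods themselves sorted into mid-term attendance groups — a form of selection on an intermediate. The unconditioned pooled rates give the total causal effect.
Pooled: the peer-tutoring programme 48.1% vs the self-study programme 71.9%; the self-study programme is higher overall.

pooled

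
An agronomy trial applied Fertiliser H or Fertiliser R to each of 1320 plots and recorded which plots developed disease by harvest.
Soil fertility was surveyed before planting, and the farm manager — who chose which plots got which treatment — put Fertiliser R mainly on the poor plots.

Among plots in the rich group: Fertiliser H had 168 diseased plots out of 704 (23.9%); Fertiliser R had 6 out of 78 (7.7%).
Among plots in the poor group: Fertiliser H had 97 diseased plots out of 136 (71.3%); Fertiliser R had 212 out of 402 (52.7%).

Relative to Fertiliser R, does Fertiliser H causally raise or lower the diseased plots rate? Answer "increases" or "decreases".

increases

The soil fertility-specific comparison favours Fertiliser R throughout, but the pooled figures favour Fertiliser H. The question is whether to condition on soil fertility.
Nothing the fertiliser does changes soil fertility; the imbalance is an allocation artefact. With soil fertility also predicting the outcome, the pooled figure is confounded, and the within-stratum comparison is the causal one.
Within each level — rich: 23.9% vs 7.7%; poor: 71.3% vs 52.7% — Fertiliser R is lower every time.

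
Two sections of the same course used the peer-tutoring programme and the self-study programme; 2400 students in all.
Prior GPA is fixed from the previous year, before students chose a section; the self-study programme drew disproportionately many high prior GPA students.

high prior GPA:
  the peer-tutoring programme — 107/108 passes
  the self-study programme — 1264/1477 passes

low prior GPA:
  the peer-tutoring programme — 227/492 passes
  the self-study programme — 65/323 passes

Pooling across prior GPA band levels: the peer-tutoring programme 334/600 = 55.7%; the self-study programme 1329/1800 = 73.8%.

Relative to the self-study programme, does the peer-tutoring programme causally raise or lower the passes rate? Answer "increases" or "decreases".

increases

Within every prior GPA band level the peer-tutoring programme has the higher rate, yet pooled the self-study programme does — Simpson's reversal.
Nothing the teaching method does changes prior GPA band; the imbalance is an allocation artefact. With prior GPA band also predicting the outcome, the pooled figure is confounded, and the within-stratum comparison is the causal one.
Within each level — high prior GPA: 99.1% vs 85.6%; low prior GPA: 46.1% vs 20.1% — the peer-tutoring programme is higher every time.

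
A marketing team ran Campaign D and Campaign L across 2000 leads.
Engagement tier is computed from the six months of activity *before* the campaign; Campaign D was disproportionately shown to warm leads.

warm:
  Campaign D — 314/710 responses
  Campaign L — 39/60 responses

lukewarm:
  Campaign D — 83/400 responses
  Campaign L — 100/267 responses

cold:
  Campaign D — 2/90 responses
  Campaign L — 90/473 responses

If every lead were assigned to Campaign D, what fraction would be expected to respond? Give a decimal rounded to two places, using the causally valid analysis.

0.25

Since engagement tier is a pre-existing factor (not a product of the campaign) and it affects the outcome on its own, it is a confounder. The stratified rates, not the pooled rate, identify the causal effect.
Standardising Campaign D to the population engagement tier mix: 0.385·314/710 + 0.334·83/400 + 0.281·2/90 = 0.246.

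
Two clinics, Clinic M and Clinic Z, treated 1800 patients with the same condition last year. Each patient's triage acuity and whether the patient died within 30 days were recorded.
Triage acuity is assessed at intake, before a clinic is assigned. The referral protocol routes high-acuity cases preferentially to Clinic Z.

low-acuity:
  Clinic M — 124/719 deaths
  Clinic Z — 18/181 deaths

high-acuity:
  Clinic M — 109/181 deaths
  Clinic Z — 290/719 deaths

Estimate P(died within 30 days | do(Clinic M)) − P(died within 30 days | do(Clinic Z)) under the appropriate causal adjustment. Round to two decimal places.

Within every triage acuity level Clinic Z has the lower rate, yet pooled Clinic M does — Simpson's reversal.
Nothing the clinic does changes triage acuity; the imbalance is an allocation artefact. With triage acuity also predicting the outcome, the pooled figure is confounded, and the within-stratum comparison is the causal one.
Adjusting over the population distribution of triage acuity: 0.500·(0.172−0.099) + 0.500·(0.602−0.403) = +0.136.

+0.14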